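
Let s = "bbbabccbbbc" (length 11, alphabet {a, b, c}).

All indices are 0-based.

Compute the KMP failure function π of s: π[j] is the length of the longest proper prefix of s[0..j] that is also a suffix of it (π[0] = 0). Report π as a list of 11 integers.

[0, 1, 2, 0, 1, 0, 0, 1, 2, 3, 0]

π[0] = 0
j=1 s[j]='b': π[1]=1 (border 'b')
j=2 s[j]='b': π[2]=2 (border 'bb')
j=3 s[j]='a': k: 2→1→0; π[3]=0 (border '')
j=4 s[j]='b': π[4]=1 (border 'b')
j=5 s[j]='c': k: 1→0; π[5]=0 (border '')
j=6 s[j]='c': π[6]=0 (border '')
j=7 s[j]='b': π[7]=1 (border 'b')
j=8 s[j]='b': π[8]=2 (border 'bb')
j=9 s[j]='b': π[9]=3 (border 'bbb')
j=10 s[j]='c': k: 3→2→1→0; π[10]=0 (border '')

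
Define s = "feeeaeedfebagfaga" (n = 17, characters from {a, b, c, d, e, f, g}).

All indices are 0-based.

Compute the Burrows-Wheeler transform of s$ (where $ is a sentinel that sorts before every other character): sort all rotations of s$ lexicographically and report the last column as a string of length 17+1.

rank  rotation            last
    0  $feeeaeedfebagfaga  a
    1  a$feeeaeedfebagfag  g
    2  aeedfebagfaga$feee  e
    3  aga$feeeaeedfebagf  f
    4  agfaga$feeeaeedfeb  b
    5  bagfaga$feeeaeedfe  e
    6  dfebagfaga$feeeaee  e
    7  eaeedfebagfaga$fee  e
    8  ebagfaga$feeeaeedf  f
    9  edfebagfaga$feeeae  e
   10  eeaeedfebagfaga$fe  e
   11  eedfebagfaga$feeea  a
   12  eeeaeedfebagfaga$f  f
   13  faga$feeeaeedfebag  g
   14  febagfaga$feeeaeed  d
   15  feeeaeedfebagfaga$  $
   16  ga$feeeaeedfebagfa  a
   17  gfaga$feeeaeedfeba  a

agefbeeefeeafgd$aa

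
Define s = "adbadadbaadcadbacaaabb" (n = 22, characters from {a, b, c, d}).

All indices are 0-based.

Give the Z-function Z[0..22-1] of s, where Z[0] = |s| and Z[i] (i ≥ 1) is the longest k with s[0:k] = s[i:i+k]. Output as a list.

Z[0]=22
i=1: fresh scan; Z[1]=0
i=2: fresh scan; Z[2]=0
i=3: fresh scan; Z[3]=2 grow→box=[3,5)
i=4: min(r-i=1, Z[1]=0)=0; Z[4]=0
i=5: fresh scan; Z[5]=4 grow→box=[5,9)
i=6: min(r-i=3, Z[1]=0)=0; Z[6]=0
i=7: min(r-i=2, Z[2]=0)=0; Z[7]=0
i=8: min(r-i=1, Z[3]=2)=1; Z[8]=1
i=9: fresh scan; Z[9]=2 grow→box=[9,11)
i=10: min(r-i=1, Z[1]=0)=0; Z[10]=0
i=11: fresh scan; Z[11]=0
i=12: fresh scan; Z[12]=4 grow→box=[12,16)
i=13: min(r-i=3, Z[1]=0)=0; Z[13]=0
i=14: min(r-i=2, Z[2]=0)=0; Z[14]=0
i=15: min(r-i=1, Z[3]=2)=1; Z[15]=1
i=16: fresh scan; Z[16]=0
i=17: fresh scan; Z[17]=1 grow→box=[17,18)
i=18: fresh scan; Z[18]=1 grow→box=[18,19)
i=19: fresh scan; Z[19]=1 grow→box=[19,20)
i=20: fresh scan; Z[20]=0
i=21: fresh scan; Z[21]=0

[22, 0, 0, 2, 0, 4, 0, 0, 1, 2, 0, 0, 4, 0, 0, 1, 0, 1, 1, 1, 0, 0]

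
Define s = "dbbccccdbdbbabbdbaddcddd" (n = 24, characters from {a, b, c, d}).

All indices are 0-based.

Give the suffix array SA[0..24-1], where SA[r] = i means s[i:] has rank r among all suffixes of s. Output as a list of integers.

rank | idx | suffix
   0 |  12 | abbdbaddcddd
   1 |  17 | addcddd
   2 |  11 | babbdbaddcddd
   3 |  16 | baddcddd
   4 |  10 | bbabbdbaddcddd
   5 |   1 | bbccccdbdbbabbdbaddcddd
   6 |  13 | bbdbaddcddd
   7 |   2 | bccccdbdbbabbdbaddcddd
   8 |  14 | bdbaddcddd
   9 |   8 | bdbbabbdbaddcddd
  10 |   3 | ccccdbdbbabbdbaddcddd
  11 |   4 | cccdbdbbabbdbaddcddd
  12 |   5 | ccdbdbbabbdbaddcddd
  13 |   6 | cdbdbbabbdbaddcddd
  14 |  20 | cddd
  15 |  23 | d
  16 |  15 | dbaddcddd
  17 |   9 | dbbabbdbaddcddd
  18 |   0 | dbbccccdbdbbabbdbaddcddd
  19 |   7 | dbdbbabbdbaddcddd
  20 |  19 | dcddd
  21 |  22 | dd
  22 |  18 | ddcddd
  23 |  21 | ddd

[12, 17, 11, 16, 10, 1, 13, 2, 14, 8, 3, 4, 5, 6, 20, 23, 15, 9, 0, 7, 19, 22, 18, 21]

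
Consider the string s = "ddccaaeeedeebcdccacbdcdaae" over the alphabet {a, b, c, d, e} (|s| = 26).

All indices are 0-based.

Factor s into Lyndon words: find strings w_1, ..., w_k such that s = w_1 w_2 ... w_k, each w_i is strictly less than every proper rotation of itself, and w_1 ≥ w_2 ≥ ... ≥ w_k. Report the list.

emit factor 1: 'd' (i=0, period=1)
emit factor 2: 'd' (i=1, period=1)
emit factor 3: 'c' (i=2, period=1)
emit factor 4: 'c' (i=3, period=1)
emit factor 5: 'aaeeedeebcdccacbdcd' (i=4, period=19)
emit factor 6: 'aae' (i=23, period=3)

["d", "d", "c", "c", "aaeeedeebcdccacbdcd", "aae"]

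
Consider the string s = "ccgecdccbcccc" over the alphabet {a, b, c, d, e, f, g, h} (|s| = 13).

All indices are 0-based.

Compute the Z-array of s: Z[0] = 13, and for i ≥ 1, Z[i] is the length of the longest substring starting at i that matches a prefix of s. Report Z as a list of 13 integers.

Z[0]=13
i=1: i≥r, start 0; Z[1]=1 scan→box=[1,2)
i=2: i≥r, start 0; Z[2]=0
i=3: i≥r, start 0; Z[3]=0
i=4: i≥r, start 0; Z[4]=1 scan→box=[4,5)
i=5: i≥r, start 0; Z[5]=0
i=6: i≥r, start 0; Z[6]=2 scan→box=[6,8)
i=7: min(r-i=1, Z[1]=1)=1; Z[7]=1
i=8: i≥r, start 0; Z[8]=0
i=9: i≥r, start 0; Z[9]=2 scan→box=[9,11)
i=10: min(r-i=1, Z[1]=1)=1; Z[10]=2 scan→box=[10,12)
i=11: min(r-i=1, Z[1]=1)=1; Z[11]=2 scan→box=[11,13)
i=12: min(r-i=1, Z[1]=1)=1; Z[12]=1

[13, 1, 0, 0, 1, 0, 2, 1, 0, 2, 2, 2, 1]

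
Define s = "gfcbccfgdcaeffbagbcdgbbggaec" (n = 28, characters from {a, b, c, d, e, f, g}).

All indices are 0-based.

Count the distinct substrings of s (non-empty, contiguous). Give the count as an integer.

rank | idx | suffix
   0 |  25 | aec
   1 |  10 | aeffbagbcdgbbggaec
   2 |  15 | agbcdgbbggaec
   3 |  14 | bagbcdgbbggaec
   4 |  21 | bbggaec
   5 |   3 | bccfgdcaeffbagbcdgbbggaec
   6 |  17 | bcdgbbggaec
   7 |  22 | bggaec
   8 |  27 | c
   9 |   9 | caeffbagbcdgbbggaec
  10 |   2 | cbccfgdcaeffbagbcdgbbggaec
  11 |   4 | ccfgdcaeffbagbcdgbbggaec
  12 |  18 | cdgbbggaec
  13 |   5 | cfgdcaeffbagbcdgbbggaec
  14 |   8 | dcaeffbagbcdgbbggaec
  15 |  19 | dgbbggaec
  16 |  26 | ec
  17 |  11 | effbagbcdgbbggaec
  18 |  13 | fbagbcdgbbggaec
  19 |   1 | fcbccfgdcaeffbagbcdgbbggaec
  20 |  12 | ffbagbcdgbbggaec
  21 |   6 | fgdcaeffbagbcdgbbggaec
  22 |  24 | gaec
  23 |  20 | gbbggaec
  24 |  16 | gbcdgbbggaec
  25 |   7 | gdcaeffbagbcdgbbggaec
  26 |   0 | gfcbccfgdcaeffbagbcdgbbggaec
  27 |  23 | ggaec

SA = [25, 10, 15, 14, 21, 3, 17, 22, 27, 9, 2, 4, 18, 5, 8, 19, 26, 11, 13, 1, 12, 6, 24, 20, 16, 7, 0, 23]
[i] adj suffixes → lcp
  [1] 25/10 → 2 ('ae')
  [2] 10/15 → 1 ('a')
  [3] 15/14 → 0 ('')
  [4] 14/21 → 1 ('b')
  [5] 21/3 → 1 ('b')
  [6] 3/17 → 2 ('bc')
  [7] 17/22 → 1 ('b')
  [8] 22/27 → 0 ('')
  [9] 27/9 → 1 ('c')
  [10] 9/2 → 1 ('c')
  [11] 2/4 → 1 ('c')
  [12] 4/18 → 1 ('c')
  [13] 18/5 → 1 ('c')
  [14] 5/8 → 0 ('')
  [15] 8/19 → 1 ('d')
  [16] 19/26 → 0 ('')
  [17] 26/11 → 1 ('e')
  [18] 11/13 → 0 ('')
  [19] 13/1 → 1 ('f')
  [20] 1/12 → 1 ('f')
  [21] 12/6 → 1 ('f')
  [22] 6/24 → 0 ('')
  [23] 24/20 → 1 ('g')
  [24] 20/16 → 2 ('gb')
  [25] 16/7 → 1 ('g')
  [26] 7/0 → 1 ('g')
  [27] 0/23 → 1 ('g')

n(n+1)/2 = 28·29/2 = 406
Σ LCP = 0 + 2 + 1 + 0 + 1 + 1 + 2 + 1 + 0 + 1 + 1 + 1 + 1 + 1 + 0 + 1 + 0 + 1 + 0 + 1 + 1 + 1 + 0 + 1 + 2 + 1 + 1 + 1 = 24
distinct = 406 − 24 = 382

382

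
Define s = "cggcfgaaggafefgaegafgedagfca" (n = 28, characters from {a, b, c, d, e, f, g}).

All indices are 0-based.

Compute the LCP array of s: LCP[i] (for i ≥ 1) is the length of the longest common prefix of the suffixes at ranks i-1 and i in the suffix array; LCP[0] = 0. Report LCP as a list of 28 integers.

[0, 1, 1, 1, 2, 1, 2, 0, 1, 1, 0, 0, 1, 1, 0, 1, 1, 3, 2, 0, 2, 2, 3, 1, 1, 1, 1, 2]

rank | idx | suffix
   0 |  27 | a
   1 |   6 | aaggafefgaegafgedagfca
   2 |  15 | aegafgedagfca
   3 |  10 | afefgaegafgedagfca
   4 |  18 | afgedagfca
   5 |  23 | agfca
   6 |   7 | aggafefgaegafgedagfca
   7 |  26 | ca
   8 |   3 | cfgaaggafefgaegafgedagfca
   9 |   0 | cggcfgaaggafefgaegafgedagfca
  10 |  22 | dagfca
  11 |  21 | edagfca
  12 |  12 | efgaegafgedagfca
  13 |  16 | egafgedagfca
  14 |  25 | fca
  15 |  11 | fefgaegafgedagfca
  16 |   4 | fgaaggafefgaegafgedagfca
  17 |  13 | fgaegafgedagfca
  18 |  19 | fgedagfca
  19 |   5 | gaaggafefgaegafgedagfca
  20 |  14 | gaegafgedagfca
  21 |   9 | gafefgaegafgedagfca
  22 |  17 | gafgedagfca
  23 |   2 | gcfgaaggafefgaegafgedagfca
  24 |  20 | gedagfca
  25 |  24 | gfca
  26 |   8 | ggafefgaegafgedagfca
  27 |   1 | ggcfgaaggafefgaegafgedagfca

SA = [27, 6, 15, 10, 18, 23, 7, 26, 3, 0, 22, 21, 12, 16, 25, 11, 4, 13, 19, 5, 14, 9, 17, 2, 20, 24, 8, 1]
rank  pair      lcp
   1  s[27:],s[6:]  1  'a'
   2  s[6:],s[15:]  1  'a'
   3  s[15:],s[10:]  1  'a'
   4  s[10:],s[18:]  2  'af'
   5  s[18:],s[23:]  1  'a'
   6  s[23:],s[7:]  2  'ag'
   7  s[7:],s[26:]  0  ''
   8  s[26:],s[3:]  1  'c'
   9  s[3:],s[0:]  1  'c'
  10  s[0:],s[22:]  0  ''
  11  s[22:],s[21:]  0  ''
  12  s[21:],s[12:]  1  'e'
  13  s[12:],s[16:]  1  'e'
  14  s[16:],s[25:]  0  ''
  15  s[25:],s[11:]  1  'f'
  16  s[11:],s[4:]  1  'f'
  17  s[4:],s[13:]  3  'fga'
  18  s[13:],s[19:]  2  'fg'
  19  s[19:],s[5:]  0  ''
  20  s[5:],s[14:]  2  'ga'
  21  s[14:],s[9:]  2  'ga'
  22  s[9:],s[17:]  3  'gaf'
  23  s[17:],s[2:]  1  'g'
  24  s[2:],s[20:]  1  'g'
  25  s[20:],s[24:]  1  'g'
  26  s[24:],s[8:]  1  'g'
  27  s[8:],s[1:]  2  'gg'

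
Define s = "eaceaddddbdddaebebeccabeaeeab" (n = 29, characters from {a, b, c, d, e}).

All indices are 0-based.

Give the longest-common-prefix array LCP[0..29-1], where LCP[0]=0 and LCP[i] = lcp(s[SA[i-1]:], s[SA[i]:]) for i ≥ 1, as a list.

sorted suffixes:
  #0 SA[0]=27  'ab'
  #1 SA[1]=21  'abeaeeab'
  #2 SA[2]=1  'aceaddddbdddaebebeccabeaeeab'
  #3 SA[3]=4  'addddbdddaebebeccabeaeeab'
  #4 SA[4]=13  'aebebeccabeaeeab'
  #5 SA[5]=24  'aeeab'
  #6 SA[6]=28  'b'
  #7 SA[7]=9  'bdddaebebeccabeaeeab'
  #8 SA[8]=22  'beaeeab'
  #9 SA[9]=15  'bebeccabeaeeab'
  #10 SA[10]=17  'beccabeaeeab'
  #11 SA[11]=20  'cabeaeeab'
  #12 SA[12]=19  'ccabeaeeab'
  #13 SA[13]=2  'ceaddddbdddaebebeccabeaeeab'
  #14 SA[14]=12  'daebebeccabeaeeab'
  #15 SA[15]=8  'dbdddaebebeccabeaeeab'
  #16 SA[16]=11  'ddaebebeccabeaeeab'
  #17 SA[17]=7  'ddbdddaebebeccabeaeeab'
  #18 SA[18]=10  'dddaebebeccabeaeeab'
  #19 SA[19]=6  'dddbdddaebebeccabeaeeab'
  #20 SA[20]=5  'ddddbdddaebebeccabeaeeab'
  #21 SA[21]=26  'eab'
  #22 SA[22]=0  'eaceaddddbdddaebebeccabeaeeab'
  #23 SA[23]=3  'eaddddbdddaebebeccabeaeeab'
  #24 SA[24]=23  'eaeeab'
  #25 SA[25]=14  'ebebeccabeaeeab'
  #26 SA[26]=16  'ebeccabeaeeab'
  #27 SA[27]=18  'eccabeaeeab'
  #28 SA[28]=25  'eeab'

SA = [27, 21, 1, 4, 13, 24, 28, 9, 22, 15, 17, 20, 19, 2, 12, 8, 11, 7, 10, 6, 5, 26, 0, 3, 23, 14, 16, 18, 25]
[i] adj suffixes → lcp
  [1] 27/21 → 2 ('ab')
  [2] 21/1 → 1 ('a')
  [3] 1/4 → 1 ('a')
  [4] 4/13 → 1 ('a')
  [5] 13/24 → 2 ('ae')
  [6] 24/28 → 0 ('')
  [7] 28/9 → 1 ('b')
  [8] 9/22 → 1 ('b')
  [9] 22/15 → 2 ('be')
  [10] 15/17 → 2 ('be')
  [11] 17/20 → 0 ('')
  [12] 20/19 → 1 ('c')
  [13] 19/2 → 1 ('c')
  [14] 2/12 → 0 ('')
  [15] 12/8 → 1 ('d')
  [16] 8/11 → 1 ('d')
  [17] 11/7 → 2 ('dd')
  [18] 7/10 → 2 ('dd')
  [19] 10/6 → 3 ('ddd')
  [20] 6/5 → 3 ('ddd')
  [21] 5/26 → 0 ('')
  [22] 26/0 → 2 ('ea')
  [23] 0/3 → 2 ('ea')
  [24] 3/23 → 2 ('ea')
  [25] 23/14 → 1 ('e')
  [26] 14/16 → 3 ('ebe')
  [27] 16/18 → 1 ('e')
  [28] 18/25 → 1 ('e')

[0, 2, 1, 1, 1, 2, 0, 1, 1, 2, 2, 0, 1, 1, 0, 1, 1, 2, 2, 3, 3, 0, 2, 2, 2, 1, 3, 1, 1]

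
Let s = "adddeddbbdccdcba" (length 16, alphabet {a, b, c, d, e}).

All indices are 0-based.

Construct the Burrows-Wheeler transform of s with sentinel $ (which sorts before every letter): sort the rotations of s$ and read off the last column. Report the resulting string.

rank  rotation           last
    0  $adddeddbbdccdcba  a
    1  a$adddeddbbdccdcb  b
    2  adddeddbbdccdcba$  $
    3  ba$adddeddbbdccdc  c
    4  bbdccdcba$adddedd  d
    5  bdccdcba$adddeddb  b
    6  cba$adddeddbbdccd  d
    7  ccdcba$adddeddbbd  d
    8  cdcba$adddeddbbdc  c
    9  dbbdccdcba$addded  d
   10  dcba$adddeddbbdcc  c
   11  dccdcba$adddeddbb  b
   12  ddbbdccdcba$addde  e
   13  dddeddbbdccdcba$a  a
   14  ddeddbbdccdcba$ad  d
   15  deddbbdccdcba$add  d
   16  eddbbdccdcba$addd  d

ab$cdbddcdcbeaddd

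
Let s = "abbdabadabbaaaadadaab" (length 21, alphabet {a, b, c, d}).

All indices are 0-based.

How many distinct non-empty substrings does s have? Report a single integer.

sorted suffixes:
  #0 SA[0]=11  'aaaadadaab'
  #1 SA[1]=12  'aaadadaab'
  #2 SA[2]=18  'aab'
  #3 SA[3]=13  'aadadaab'
  #4 SA[4]=19  'ab'
  #5 SA[5]=4  'abadabbaaaadadaab'
  #6 SA[6]=8  'abbaaaadadaab'
  #7 SA[7]=0  'abbdabadabbaaaadadaab'
  #8 SA[8]=16  'adaab'
  #9 SA[9]=6  'adabbaaaadadaab'
  #10 SA[10]=14  'adadaab'
  #11 SA[11]=20  'b'
  #12 SA[12]=10  'baaaadadaab'
  #13 SA[13]=5  'badabbaaaadadaab'
  #14 SA[14]=9  'bbaaaadadaab'
  #15 SA[15]=1  'bbdabadabbaaaadadaab'
  #16 SA[16]=2  'bdabadabbaaaadadaab'
  #17 SA[17]=17  'daab'
  #18 SA[18]=3  'dabadabbaaaadadaab'
  #19 SA[19]=7  'dabbaaaadadaab'
  #20 SA[20]=15  'dadaab'

SA = [11, 12, 18, 13, 19, 4, 8, 0, 16, 6, 14, 20, 10, 5, 9, 1, 2, 17, 3, 7, 15]
rank  pair      lcp
   1  s[11:],s[12:]  3  'aaa'
   2  s[12:],s[18:]  2  'aa'
   3  s[18:],s[13:]  2  'aa'
   4  s[13:],s[19:]  1  'a'
   5  s[19:],s[4:]  2  'ab'
   6  s[4:],s[8:]  2  'ab'
   7  s[8:],s[0:]  3  'abb'
   8  s[0:],s[16:]  1  'a'
   9  s[16:],s[6:]  3  'ada'
  10  s[6:],s[14:]  3  'ada'
  11  s[14:],s[20:]  0  ''
  12  s[20:],s[10:]  1  'b'
  13  s[10:],s[5:]  2  'ba'
  14  s[5:],s[9:]  1  'b'
  15  s[9:],s[1:]  2  'bb'
  16  s[1:],s[2:]  1  'b'
  17  s[2:],s[17:]  0  ''
  18  s[17:],s[3:]  2  'da'
  19  s[3:],s[7:]  3  'dab'
  20  s[7:],s[15:]  2  'da'

n(n+1)/2 = 21·22/2 = 231
Σ LCP = 0 + 3 + 2 + 2 + 1 + 2 + 2 + 3 + 1 + 3 + 3 + 0 + 1 + 2 + 1 + 2 + 1 + 0 + 2 + 3 + 2 = 36
distinct = 231 − 36 = 195

195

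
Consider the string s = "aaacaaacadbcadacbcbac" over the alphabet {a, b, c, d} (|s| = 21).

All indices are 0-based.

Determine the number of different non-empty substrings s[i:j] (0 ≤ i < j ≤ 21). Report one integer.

rank | idx | suffix
   0 |   0 | aaacaaacadbcadacbcbac
   1 |   4 | aaacadbcadacbcbac
   2 |   1 | aacaaacadbcadacbcbac
   3 |   5 | aacadbcadacbcbac
   4 |  19 | ac
   5 |   2 | acaaacadbcadacbcbac
   6 |   6 | acadbcadacbcbac
   7 |  14 | acbcbac
   8 |  12 | adacbcbac
   9 |   8 | adbcadacbcbac
  10 |  18 | bac
  11 |  10 | bcadacbcbac
  12 |  16 | bcbac
  13 |  20 | c
  14 |   3 | caaacadbcadacbcbac
  15 |  11 | cadacbcbac
  16 |   7 | cadbcadacbcbac
  17 |  17 | cbac
  18 |  15 | cbcbac
  19 |  13 | dacbcbac
  20 |   9 | dbcadacbcbac

SA = [0, 4, 1, 5, 19, 2, 6, 14, 12, 8, 18, 10, 16, 20, 3, 11, 7, 17, 15, 13, 9]
rank  pair      lcp
   1  s[0:],s[4:]  5  'aaaca'
   2  s[4:],s[1:]  2  'aa'
   3  s[1:],s[5:]  4  'aaca'
   4  s[5:],s[19:]  1  'a'
   5  s[19:],s[2:]  2  'ac'
   6  s[2:],s[6:]  3  'aca'
   7  s[6:],s[14:]  2  'ac'
   8  s[14:],s[12:]  1  'a'
   9  s[12:],s[8:]  2  'ad'
  10  s[8:],s[18:]  0  ''
  11  s[18:],s[10:]  1  'b'
  12  s[10:],s[16:]  2  'bc'
  13  s[16:],s[20:]  0  ''
  14  s[20:],s[3:]  1  'c'
  15  s[3:],s[11:]  2  'ca'
  16  s[11:],s[7:]  3  'cad'
  17  s[7:],s[17:]  1  'c'
  18  s[17:],s[15:]  2  'cb'
  19  s[15:],s[13:]  0  ''
  20  s[13:],s[9:]  1  'd'

n(n+1)/2 = 21·22/2 = 231
Σ LCP = 0 + 5 + 2 + 4 + 1 + 2 + 3 + 2 + 1 + 2 + 0 + 1 + 2 + 0 + 1 + 2 + 3 + 1 + 2 + 0 + 1 = 35
distinct = 231 − 35 = 196

196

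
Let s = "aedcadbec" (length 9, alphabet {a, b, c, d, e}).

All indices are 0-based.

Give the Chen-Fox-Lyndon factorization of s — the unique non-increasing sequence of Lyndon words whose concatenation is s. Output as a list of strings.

["aedc", "adbec"]

emit factor 1: 'aedc' (i=0, period=4)
emit factor 2: 'adbec' (i=4, period=5)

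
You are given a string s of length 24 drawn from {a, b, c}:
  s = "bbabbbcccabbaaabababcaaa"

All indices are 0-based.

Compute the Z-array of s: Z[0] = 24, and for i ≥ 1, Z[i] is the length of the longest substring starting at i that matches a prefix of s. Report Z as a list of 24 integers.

[24, 1, 0, 2, 2, 1, 0, 0, 0, 0, 3, 1, 0, 0, 0, 1, 0, 1, 0, 1, 0, 0, 0, 0]

Z[0]=24
i=1: i≥r, start 0; Z[1]=1 extend→box=[1,2)
i=2: i≥r, start 0; Z[2]=0
i=3: i≥r, start 0; Z[3]=2 extend→box=[3,5)
i=4: min(r-i=1, Z[1]=1)=1; Z[4]=2 extend→box=[4,6)
i=5: min(r-i=1, Z[1]=1)=1; Z[5]=1
i=6: i≥r, start 0; Z[6]=0
i=7: i≥r, start 0; Z[7]=0
i=8: i≥r, start 0; Z[8]=0
i=9: i≥r, start 0; Z[9]=0
i=10: i≥r, start 0; Z[10]=3 extend→box=[10,13)
i=11: min(r-i=2, Z[1]=1)=1; Z[11]=1
i=12: min(r-i=1, Z[2]=0)=0; Z[12]=0
i=13: i≥r, start 0; Z[13]=0
i=14: i≥r, start 0; Z[14]=0
i=15: i≥r, start 0; Z[15]=1 extend→box=[15,16)
i=16: i≥r, start 0; Z[16]=0
i=17: i≥r, start 0; Z[17]=1 extend→box=[17,18)
i=18: i≥r, start 0; Z[18]=0
i=19: i≥r, start 0; Z[19]=1 extend→box=[19,20)
i=20: i≥r, start 0; Z[20]=0
i=21: i≥r, start 0; Z[21]=0
i=22: i≥r, start 0; Z[22]=0
i=23: i≥r, start 0; Z[23]=0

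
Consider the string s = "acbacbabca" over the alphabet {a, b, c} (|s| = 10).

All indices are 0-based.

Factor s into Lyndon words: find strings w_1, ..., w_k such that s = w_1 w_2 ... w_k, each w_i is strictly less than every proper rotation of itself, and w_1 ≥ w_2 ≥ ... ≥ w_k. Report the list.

["acb", "acb", "abc", "a"]

emit factor 1: 'acb' (i=0, period=3)
emit factor 2: 'acb' (i=3, period=3)
emit factor 3: 'abc' (i=6, period=3)
emit factor 4: 'a' (i=9, period=1)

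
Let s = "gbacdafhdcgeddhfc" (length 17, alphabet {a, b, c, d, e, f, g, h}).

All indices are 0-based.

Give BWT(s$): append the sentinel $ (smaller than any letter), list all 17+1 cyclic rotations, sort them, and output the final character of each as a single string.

rank  rotation            last
    0  $gbacdafhdcgeddhfc  c
    1  acdafhdcgeddhfc$gb  b
    2  afhdcgeddhfc$gbacd  d
    3  bacdafhdcgeddhfc$g  g
    4  c$gbacdafhdcgeddhf  f
    5  cdafhdcgeddhfc$gba  a
    6  cgeddhfc$gbacdafhd  d
    7  dafhdcgeddhfc$gbac  c
    8  dcgeddhfc$gbacdafh  h
    9  ddhfc$gbacdafhdcge  e
   10  dhfc$gbacdafhdcged  d
   11  eddhfc$gbacdafhdcg  g
   12  fc$gbacdafhdcgeddh  h
   13  fhdcgeddhfc$gbacda  a
   14  gbacdafhdcgeddhfc$  $
   15  geddhfc$gbacdafhdc  c
   16  hdcgeddhfc$gbacdaf  f
   17  hfc$gbacdafhdcgedd  d

cbdgfadchedgha$cfd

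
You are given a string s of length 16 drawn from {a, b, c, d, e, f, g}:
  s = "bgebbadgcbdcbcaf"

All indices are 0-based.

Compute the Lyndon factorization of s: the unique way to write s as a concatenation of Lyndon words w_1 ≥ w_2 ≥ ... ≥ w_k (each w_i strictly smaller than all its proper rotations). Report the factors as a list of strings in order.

emit factor 1: 'bge' (i=0, period=3)
emit factor 2: 'b' (i=3, period=1)
emit factor 3: 'b' (i=4, period=1)
emit factor 4: 'adgcbdcbcaf' (i=5, period=11)

["bge", "b", "b", "adgcbdcbcaf"]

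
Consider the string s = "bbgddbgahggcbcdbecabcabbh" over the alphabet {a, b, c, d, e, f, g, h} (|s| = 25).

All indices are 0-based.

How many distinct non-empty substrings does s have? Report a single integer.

sorted suffixes:
  #0 SA[0]=21  'abbh'
  #1 SA[1]=18  'abcabbh'
  #2 SA[2]=7  'ahggcbcdbecabcabbh'
  #3 SA[3]=0  'bbgddbgahggcbcdbecabcabbh'
  #4 SA[4]=22  'bbh'
  #5 SA[5]=19  'bcabbh'
  #6 SA[6]=12  'bcdbecabcabbh'
  #7 SA[7]=15  'becabcabbh'
  #8 SA[8]=5  'bgahggcbcdbecabcabbh'
  #9 SA[9]=1  'bgddbgahggcbcdbecabcabbh'
  #10 SA[10]=23  'bh'
  #11 SA[11]=20  'cabbh'
  #12 SA[12]=17  'cabcabbh'
  #13 SA[13]=11  'cbcdbecabcabbh'
  #14 SA[14]=13  'cdbecabcabbh'
  #15 SA[15]=14  'dbecabcabbh'
  #16 SA[16]=4  'dbgahggcbcdbecabcabbh'
  #17 SA[17]=3  'ddbgahggcbcdbecabcabbh'
  #18 SA[18]=16  'ecabcabbh'
  #19 SA[19]=6  'gahggcbcdbecabcabbh'
  #20 SA[20]=10  'gcbcdbecabcabbh'
  #21 SA[21]=2  'gddbgahggcbcdbecabcabbh'
  #22 SA[22]=9  'ggcbcdbecabcabbh'
  #23 SA[23]=24  'h'
  #24 SA[24]=8  'hggcbcdbecabcabbh'

SA = [21, 18, 7, 0, 22, 19, 12, 15, 5, 1, 23, 20, 17, 11, 13, 14, 4, 3, 16, 6, 10, 2, 9, 24, 8]
[i] adj suffixes → lcp
  [1] 21/18 → 2 ('ab')
  [2] 18/7 → 1 ('a')
  [3] 7/0 → 0 ('')
  [4] 0/22 → 2 ('bb')
  [5] 22/19 → 1 ('b')
  [6] 19/12 → 2 ('bc')
  [7] 12/15 → 1 ('b')
  [8] 15/5 → 1 ('b')
  [9] 5/1 → 2 ('bg')
  [10] 1/23 → 1 ('b')
  [11] 23/20 → 0 ('')
  [12] 20/17 → 3 ('cab')
  [13] 17/11 → 1 ('c')
  [14] 11/13 → 1 ('c')
  [15] 13/14 → 0 ('')
  [16] 14/4 → 2 ('db')
  [17] 4/3 → 1 ('d')
  [18] 3/16 → 0 ('')
  [19] 16/6 → 0 ('')
  [20] 6/10 → 1 ('g')
  [21] 10/2 → 1 ('g')
  [22] 2/9 → 1 ('g')
  [23] 9/24 → 0 ('')
  [24] 24/8 → 1 ('h')

n(n+1)/2 = 25·26/2 = 325
Σ LCP = 0 + 2 + 1 + 0 + 2 + 1 + 2 + 1 + 1 + 2 + 1 + 0 + 3 + 1 + 1 + 0 + 2 + 1 + 0 + 0 + 1 + 1 + 1 + 0 + 1 = 25
distinct = 325 − 25 = 300

300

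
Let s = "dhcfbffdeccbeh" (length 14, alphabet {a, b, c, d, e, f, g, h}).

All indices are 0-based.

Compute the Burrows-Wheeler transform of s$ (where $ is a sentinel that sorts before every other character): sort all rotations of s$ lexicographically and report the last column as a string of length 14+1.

hcfcehf$dbcfbed

rank  rotation         last
    0  $dhcfbffdeccbeh  h
    1  beh$dhcfbffdecc  c
    2  bffdeccbeh$dhcf  f
    3  cbeh$dhcfbffdec  c
    4  ccbeh$dhcfbffde  e
    5  cfbffdeccbeh$dh  h
    6  deccbeh$dhcfbff  f
    7  dhcfbffdeccbeh$  $
    8  eccbeh$dhcfbffd  d
    9  eh$dhcfbffdeccb  b
   10  fbffdeccbeh$dhc  c
   11  fdeccbeh$dhcfbf  f
   12  ffdeccbeh$dhcfb  b
   13  h$dhcfbffdeccbe  e
   14  hcfbffdeccbeh$d  d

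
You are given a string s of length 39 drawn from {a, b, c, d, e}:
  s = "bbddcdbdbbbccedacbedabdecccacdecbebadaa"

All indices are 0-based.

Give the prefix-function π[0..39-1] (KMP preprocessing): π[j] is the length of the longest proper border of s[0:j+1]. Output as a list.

[0, 1, 0, 0, 0, 0, 1, 0, 1, 2, 2, 0, 0, 0, 0, 0, 0, 1, 0, 0, 0, 1, 0, 0, 0, 0, 0, 0, 0, 0, 0, 0, 1, 0, 1, 0, 0, 0, 0]

π[0] = 0
j=1 s[j]='b': π[1]=1 (border 'b')
j=2 s[j]='d': k: 1→0; π[2]=0 (border '')
j=3 s[j]='d': π[3]=0 (border '')
j=4 s[j]='c': π[4]=0 (border '')
j=5 s[j]='d': π[5]=0 (border '')
j=6 s[j]='b': π[6]=1 (border 'b')
j=7 s[j]='d': k: 1→0; π[7]=0 (border '')
j=8 s[j]='b': π[8]=1 (border 'b')
j=9 s[j]='b': π[9]=2 (border 'bb')
j=10 s[j]='b': k: 2→1; π[10]=2 (border 'bb')
j=11 s[j]='c': k: 2→1→0; π[11]=0 (border '')
j=12 s[j]='c': π[12]=0 (border '')
j=13 s[j]='e': π[13]=0 (border '')
j=14 s[j]='d': π[14]=0 (border '')
j=15 s[j]='a': π[15]=0 (border '')
j=16 s[j]='c': π[16]=0 (border '')
j=17 s[j]='b': π[17]=1 (border 'b')
j=18 s[j]='e': k: 1→0; π[18]=0 (border '')
j=19 s[j]='d': π[19]=0 (border '')
j=20 s[j]='a': π[20]=0 (border '')
j=21 s[j]='b': π[21]=1 (border 'b')
j=22 s[j]='d': k: 1→0; π[22]=0 (border '')
j=23 s[j]='e': π[23]=0 (border '')
j=24 s[j]='c': π[24]=0 (border '')
j=25 s[j]='c': π[25]=0 (border '')
j=26 s[j]='c': π[26]=0 (border '')
j=27 s[j]='a': π[27]=0 (border '')
j=28 s[j]='c': π[28]=0 (border '')
j=29 s[j]='d': π[29]=0 (border '')
j=30 s[j]='e': π[30]=0 (border '')
j=31 s[j]='c': π[31]=0 (border '')
j=32 s[j]='b': π[32]=1 (border 'b')
j=33 s[j]='e': k: 1→0; π[33]=0 (border '')
j=34 s[j]='b': π[34]=1 (border 'b')
j=35 s[j]='a': k: 1→0; π[35]=0 (border '')
j=36 s[j]='d': π[36]=0 (border '')
j=37 s[j]='a': π[37]=0 (border '')
j=38 s[j]='a': π[38]=0 (border '')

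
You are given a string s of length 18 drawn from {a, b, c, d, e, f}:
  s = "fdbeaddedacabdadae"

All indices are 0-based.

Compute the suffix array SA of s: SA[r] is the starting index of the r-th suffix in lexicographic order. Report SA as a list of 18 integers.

sorted suffixes:
  #0 SA[0]=11  'abdadae'
  #1 SA[1]=9  'acabdadae'
  #2 SA[2]=14  'adae'
  #3 SA[3]=4  'addedacabdadae'
  #4 SA[4]=16  'ae'
  #5 SA[5]=12  'bdadae'
  #6 SA[6]=2  'beaddedacabdadae'
  #7 SA[7]=10  'cabdadae'
  #8 SA[8]=8  'dacabdadae'
  #9 SA[9]=13  'dadae'
  #10 SA[10]=15  'dae'
  #11 SA[11]=1  'dbeaddedacabdadae'
  #12 SA[12]=5  'ddedacabdadae'
  #13 SA[13]=6  'dedacabdadae'
  #14 SA[14]=17  'e'
  #15 SA[15]=3  'eaddedacabdadae'
  #16 SA[16]=7  'edacabdadae'
  #17 SA[17]=0  'fdbeaddedacabdadae'

[11, 9, 14, 4, 16, 12, 2, 10, 8, 13, 15, 1, 5, 6, 17, 3, 7, 0]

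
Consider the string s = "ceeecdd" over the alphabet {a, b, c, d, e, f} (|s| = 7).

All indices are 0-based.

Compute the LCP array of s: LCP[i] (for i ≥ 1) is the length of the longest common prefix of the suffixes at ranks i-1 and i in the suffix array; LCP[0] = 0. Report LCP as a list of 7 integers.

sorted suffixes:
  #0 SA[0]=4  'cdd'
  #1 SA[1]=0  'ceeecdd'
  #2 SA[2]=6  'd'
  #3 SA[3]=5  'dd'
  #4 SA[4]=3  'ecdd'
  #5 SA[5]=2  'eecdd'
  #6 SA[6]=1  'eeecdd'

SA = [4, 0, 6, 5, 3, 2, 1]
[i] adj suffixes → lcp
  [1] 4/0 → 1 ('c')
  [2] 0/6 → 0 ('')
  [3] 6/5 → 1 ('d')
  [4] 5/3 → 0 ('')
  [5] 3/2 → 1 ('e')
  [6] 2/1 → 2 ('ee')

[0, 1, 0, 1, 0, 1, 2]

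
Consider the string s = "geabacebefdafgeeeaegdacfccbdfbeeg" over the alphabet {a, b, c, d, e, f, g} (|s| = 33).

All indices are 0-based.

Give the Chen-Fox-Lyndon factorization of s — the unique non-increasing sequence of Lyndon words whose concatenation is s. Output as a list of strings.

emit factor 1: 'g' (i=0, period=1)
emit factor 2: 'e' (i=1, period=1)
emit factor 3: 'abacebefdafgeeeaegdacfccbdfbeeg' (i=2, period=31)

["g", "e", "abacebefdafgeeeaegdacfccbdfbeeg"]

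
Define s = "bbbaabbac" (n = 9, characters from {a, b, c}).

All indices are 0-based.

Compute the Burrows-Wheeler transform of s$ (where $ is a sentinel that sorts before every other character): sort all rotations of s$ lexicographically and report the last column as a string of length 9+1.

cbabbbba$a

rank  rotation    last
    0  $bbbaabbac  c
    1  aabbac$bbb  b
    2  abbac$bbba  a
    3  ac$bbbaabb  b
    4  baabbac$bb  b
    5  bac$bbbaab  b
    6  bbaabbac$b  b
    7  bbac$bbbaa  a
    8  bbbaabbac$  $
    9  c$bbbaabba  a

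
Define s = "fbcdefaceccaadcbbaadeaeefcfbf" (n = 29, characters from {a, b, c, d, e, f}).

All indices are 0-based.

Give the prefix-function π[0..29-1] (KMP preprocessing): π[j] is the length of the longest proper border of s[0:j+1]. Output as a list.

π[0] = 0
j=1 s[j]='b': π[1]=0 (border '')
j=2 s[j]='c': π[2]=0 (border '')
j=3 s[j]='d': π[3]=0 (border '')
j=4 s[j]='e': π[4]=0 (border '')
j=5 s[j]='f': π[5]=1 (border 'f')
j=6 s[j]='a': k: 1→0; π[6]=0 (border '')
j=7 s[j]='c': π[7]=0 (border '')
j=8 s[j]='e': π[8]=0 (border '')
j=9 s[j]='c': π[9]=0 (border '')
j=10 s[j]='c': π[10]=0 (border '')
j=11 s[j]='a': π[11]=0 (border '')
j=12 s[j]='a': π[12]=0 (border '')
j=13 s[j]='d': π[13]=0 (border '')
j=14 s[j]='c': π[14]=0 (border '')
j=15 s[j]='b': π[15]=0 (border '')
j=16 s[j]='b': π[16]=0 (border '')
j=17 s[j]='a': π[17]=0 (border '')
j=18 s[j]='a': π[18]=0 (border '')
j=19 s[j]='d': π[19]=0 (border '')
j=20 s[j]='e': π[20]=0 (border '')
j=21 s[j]='a': π[21]=0 (border '')
j=22 s[j]='e': π[22]=0 (border '')
j=23 s[j]='e': π[23]=0 (border '')
j=24 s[j]='f': π[24]=1 (border 'f')
j=25 s[j]='c': k: 1→0; π[25]=0 (border '')
j=26 s[j]='f': π[26]=1 (border 'f')
j=27 s[j]='b': π[27]=2 (border 'fb')
j=28 s[j]='f': k: 2→0; π[28]=1 (border 'f')

[0, 0, 0, 0, 0, 1, 0, 0, 0, 0, 0, 0, 0, 0, 0, 0, 0, 0, 0, 0, 0, 0, 0, 0, 1, 0, 1, 2, 1]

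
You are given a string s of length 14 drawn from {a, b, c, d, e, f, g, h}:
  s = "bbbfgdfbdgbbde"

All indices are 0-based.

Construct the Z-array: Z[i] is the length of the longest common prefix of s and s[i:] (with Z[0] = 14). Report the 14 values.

[14, 2, 1, 0, 0, 0, 0, 1, 0, 0, 2, 1, 0, 0]

Z[0]=14
i=1: fresh scan; Z[1]=2 extend→box=[1,3)
i=2: min(r-i=1, Z[1]=2)=1; Z[2]=1
i=3: fresh scan; Z[3]=0
i=4: fresh scan; Z[4]=0
i=5: fresh scan; Z[5]=0
i=6: fresh scan; Z[6]=0
i=7: fresh scan; Z[7]=1 extend→box=[7,8)
i=8: fresh scan; Z[8]=0
i=9: fresh scan; Z[9]=0
i=10: fresh scan; Z[10]=2 extend→box=[10,12)
i=11: min(r-i=1, Z[1]=2)=1; Z[11]=1
i=12: fresh scan; Z[12]=0
i=13: fresh scan; Z[13]=0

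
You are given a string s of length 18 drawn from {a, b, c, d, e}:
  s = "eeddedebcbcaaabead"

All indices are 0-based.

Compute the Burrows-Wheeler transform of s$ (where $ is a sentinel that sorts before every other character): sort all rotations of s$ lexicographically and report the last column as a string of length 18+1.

rank  rotation             last
    0  $eeddedebcbcaaabead  d
    1  aaabead$eeddedebcbc  c
    2  aabead$eeddedebcbca  a
    3  abead$eeddedebcbcaa  a
    4  ad$eeddedebcbcaaabe  e
    5  bcaaabead$eeddedebc  c
    6  bcbcaaabead$eeddede  e
    7  bead$eeddedebcbcaaa  a
    8  caaabead$eeddedebcb  b
    9  cbcaaabead$eeddedeb  b
   10  d$eeddedebcbcaaabea  a
   11  ddedebcbcaaabead$ee  e
   12  debcbcaaabead$eedde  e
   13  dedebcbcaaabead$eed  d
   14  ead$eeddedebcbcaaab  b
   15  ebcbcaaabead$eedded  d
   16  eddedebcbcaaabead$e  e
   17  edebcbcaaabead$eedd  d
   18  eeddedebcbcaaabead$  $

dcaaeceabbaeedbded$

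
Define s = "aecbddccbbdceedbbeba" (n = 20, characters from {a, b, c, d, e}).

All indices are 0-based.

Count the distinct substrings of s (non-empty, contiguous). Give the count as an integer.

rank→(start, suffix):
  0 → (19, 'a')
  1 → (0, 'aecbddccbbdceedbbeba')
  2 → (18, 'ba')
  3 → (8, 'bbdceedbbeba')
  4 → (15, 'bbeba')
  5 → (9, 'bdceedbbeba')
  6 → (3, 'bddccbbdceedbbeba')
  7 → (16, 'beba')
  8 → (7, 'cbbdceedbbeba')
  9 → (2, 'cbddccbbdceedbbeba')
  10 → (6, 'ccbbdceedbbeba')
  11 → (11, 'ceedbbeba')
  12 → (14, 'dbbeba')
  13 → (5, 'dccbbdceedbbeba')
  14 → (10, 'dceedbbeba')
  15 → (4, 'ddccbbdceedbbeba')
  16 → (17, 'eba')
  17 → (1, 'ecbddccbbdceedbbeba')
  18 → (13, 'edbbeba')
  19 → (12, 'eedbbeba')

SA = [19, 0, 18, 8, 15, 9, 3, 16, 7, 2, 6, 11, 14, 5, 10, 4, 17, 1, 13, 12]
[i] adj suffixes → lcp
  [1] 19/0 → 1 ('a')
  [2] 0/18 → 0 ('')
  [3] 18/8 → 1 ('b')
  [4] 8/15 → 2 ('bb')
  [5] 15/9 → 1 ('b')
  [6] 9/3 → 2 ('bd')
  [7] 3/16 → 1 ('b')
  [8] 16/7 → 0 ('')
  [9] 7/2 → 2 ('cb')
  [10] 2/6 → 1 ('c')
  [11] 6/11 → 1 ('c')
  [12] 11/14 → 0 ('')
  [13] 14/5 → 1 ('d')
  [14] 5/10 → 2 ('dc')
  [15] 10/4 → 1 ('d')
  [16] 4/17 → 0 ('')
  [17] 17/1 → 1 ('e')
  [18] 1/13 → 1 ('e')
  [19] 13/12 → 1 ('e')

n(n+1)/2 = 20·21/2 = 210
Σ LCP = 0 + 1 + 0 + 1 + 2 + 1 + 2 + 1 + 0 + 2 + 1 + 1 + 0 + 1 + 2 + 1 + 0 + 1 + 1 + 1 = 19
distinct = 210 − 19 = 191

191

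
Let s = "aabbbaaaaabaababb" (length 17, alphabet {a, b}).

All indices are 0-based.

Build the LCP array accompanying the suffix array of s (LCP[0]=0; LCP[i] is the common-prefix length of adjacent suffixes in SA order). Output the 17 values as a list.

[0, 4, 3, 2, 4, 3, 1, 3, 2, 3, 0, 1, 3, 2, 1, 2, 2]

rank→(start, suffix):
  0 → (5, 'aaaaabaababb')
  1 → (6, 'aaaabaababb')
  2 → (7, 'aaabaababb')
  3 → (8, 'aabaababb')
  4 → (11, 'aababb')
  5 → (0, 'aabbbaaaaabaababb')
  6 → (9, 'abaababb')
  7 → (12, 'ababb')
  8 → (14, 'abb')
  9 → (1, 'abbbaaaaabaababb')
  10 → (16, 'b')
  11 → (4, 'baaaaabaababb')
  12 → (10, 'baababb')
  13 → (13, 'babb')
  14 → (15, 'bb')
  15 → (3, 'bbaaaaabaababb')
  16 → (2, 'bbbaaaaabaababb')

SA = [5, 6, 7, 8, 11, 0, 9, 12, 14, 1, 16, 4, 10, 13, 15, 3, 2]
[i] adj suffixes → lcp
  [1] 5/6 → 4 ('aaaa')
  [2] 6/7 → 3 ('aaa')
  [3] 7/8 → 2 ('aa')
  [4] 8/11 → 4 ('aaba')
  [5] 11/0 → 3 ('aab')
  [6] 0/9 → 1 ('a')
  [7] 9/12 → 3 ('aba')
  [8] 12/14 → 2 ('ab')
  [9] 14/1 → 3 ('abb')
  [10] 1/16 → 0 ('')
  [11] 16/4 → 1 ('b')
  [12] 4/10 → 3 ('baa')
  [13] 10/13 → 2 ('ba')
  [14] 13/15 → 1 ('b')
  [15] 15/3 → 2 ('bb')
  [16] 3/2 → 2 ('bb')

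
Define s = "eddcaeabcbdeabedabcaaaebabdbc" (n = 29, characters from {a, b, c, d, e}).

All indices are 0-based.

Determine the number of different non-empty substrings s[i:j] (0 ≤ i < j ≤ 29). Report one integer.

398

rank | idx | suffix
   0 |  19 | aaaebabdbc
   1 |  20 | aaebabdbc
   2 |  16 | abcaaaebabdbc
   3 |   6 | abcbdeabedabcaaaebabdbc
   4 |  24 | abdbc
   5 |  12 | abedabcaaaebabdbc
   6 |   4 | aeabcbdeabedabcaaaebabdbc
   7 |  21 | aebabdbc
   8 |  23 | babdbc
   9 |  27 | bc
  10 |  17 | bcaaaebabdbc
  11 |   7 | bcbdeabedabcaaaebabdbc
  12 |  25 | bdbc
  13 |   9 | bdeabedabcaaaebabdbc
  14 |  13 | bedabcaaaebabdbc
  15 |  28 | c
  16 |  18 | caaaebabdbc
  17 |   3 | caeabcbdeabedabcaaaebabdbc
  18 |   8 | cbdeabedabcaaaebabdbc
  19 |  15 | dabcaaaebabdbc
  20 |  26 | dbc
  21 |   2 | dcaeabcbdeabedabcaaaebabdbc
  22 |   1 | ddcaeabcbdeabedabcaaaebabdbc
  23 |  10 | deabedabcaaaebabdbc
  24 |   5 | eabcbdeabedabcaaaebabdbc
  25 |  11 | eabedabcaaaebabdbc
  26 |  22 | ebabdbc
  27 |  14 | edabcaaaebabdbc
  28 |   0 | eddcaeabcbdeabedabcaaaebabdbc

SA = [19, 20, 16, 6, 24, 12, 4, 21, 23, 27, 17, 7, 25, 9, 13, 28, 18, 3, 8, 15, 26, 2, 1, 10, 5, 11, 22, 14, 0]
rank  pair      lcp
   1  s[19:],s[20:]  2  'aa'
   2  s[20:],s[16:]  1  'a'
   3  s[16:],s[6:]  3  'abc'
   4  s[6:],s[24:]  2  'ab'
   5  s[24:],s[12:]  2  'ab'
   6  s[12:],s[4:]  1  'a'
   7  s[4:],s[21:]  2  'ae'
   8  s[21:],s[23:]  0  ''
   9  s[23:],s[27:]  1  'b'
  10  s[27:],s[17:]  2  'bc'
  11  s[17:],s[7:]  2  'bc'
  12  s[7:],s[25:]  1  'b'
  13  s[25:],s[9:]  2  'bd'
  14  s[9:],s[13:]  1  'b'
  15  s[13:],s[28:]  0  ''
  16  s[28:],s[18:]  1  'c'
  17  s[18:],s[3:]  2  'ca'
  18  s[3:],s[8:]  1  'c'
  19  s[8:],s[15:]  0  ''
  20  s[15:],s[26:]  1  'd'
  21  s[26:],s[2:]  1  'd'
  22  s[2:],s[1:]  1  'd'
  23  s[1:],s[10:]  1  'd'
  24  s[10:],s[5:]  0  ''
  25  s[5:],s[11:]  3  'eab'
  26  s[11:],s[22:]  1  'e'
  27  s[22:],s[14:]  1  'e'
  28  s[14:],s[0:]  2  'ed'

n(n+1)/2 = 29·30/2 = 435
Σ LCP = 0 + 2 + 1 + 3 + 2 + 2 + 1 + 2 + 0 + 1 + 2 + 2 + 1 + 2 + 1 + 0 + 1 + 2 + 1 + 0 + 1 + 1 + 1 + 1 + 0 + 3 + 1 + 1 + 2 = 37
distinct = 435 − 37 = 398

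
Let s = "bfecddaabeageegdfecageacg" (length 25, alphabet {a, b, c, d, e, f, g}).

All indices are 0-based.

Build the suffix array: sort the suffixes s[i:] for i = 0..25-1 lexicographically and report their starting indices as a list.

sorted suffixes:
  #0 SA[0]=6  'aabeageegdfecageacg'
  #1 SA[1]=7  'abeageegdfecageacg'
  #2 SA[2]=22  'acg'
  #3 SA[3]=19  'ageacg'
  #4 SA[4]=10  'ageegdfecageacg'
  #5 SA[5]=8  'beageegdfecageacg'
  #6 SA[6]=0  'bfecddaabeageegdfecageacg'
  #7 SA[7]=18  'cageacg'
  #8 SA[8]=3  'cddaabeageegdfecageacg'
  #9 SA[9]=23  'cg'
  #10 SA[10]=5  'daabeageegdfecageacg'
  #11 SA[11]=4  'ddaabeageegdfecageacg'
  #12 SA[12]=15  'dfecageacg'
  #13 SA[13]=21  'eacg'
  #14 SA[14]=9  'eageegdfecageacg'
  #15 SA[15]=17  'ecageacg'
  #16 SA[16]=2  'ecddaabeageegdfecageacg'
  #17 SA[17]=12  'eegdfecageacg'
  #18 SA[18]=13  'egdfecageacg'
  #19 SA[19]=16  'fecageacg'
  #20 SA[20]=1  'fecddaabeageegdfecageacg'
  #21 SA[21]=24  'g'
  #22 SA[22]=14  'gdfecageacg'
  #23 SA[23]=20  'geacg'
  #24 SA[24]=11  'geegdfecageacg'

[6, 7, 22, 19, 10, 8, 0, 18, 3, 23, 5, 4, 15, 21, 9, 17, 2, 12, 13, 16, 1, 24, 14, 20, 11]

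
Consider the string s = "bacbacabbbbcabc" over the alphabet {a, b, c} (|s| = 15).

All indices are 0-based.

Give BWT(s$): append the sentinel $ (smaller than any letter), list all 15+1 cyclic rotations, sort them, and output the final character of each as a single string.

cccbbc$abbabbaba

rank  rotation          last
    0  $bacbacabbbbcabc  c
    1  abbbbcabc$bacbac  c
    2  abc$bacbacabbbbc  c
    3  acabbbbcabc$bacb  b
    4  acbacabbbbcabc$b  b
    5  bacabbbbcabc$bac  c
    6  bacbacabbbbcabc$  $
    7  bbbbcabc$bacbaca  a
    8  bbbcabc$bacbacab  b
    9  bbcabc$bacbacabb  b
   10  bc$bacbacabbbbca  a
   11  bcabc$bacbacabbb  b
   12  c$bacbacabbbbcab  b
   13  cabbbbcabc$bacba  a
   14  cabc$bacbacabbbb  b
   15  cbacabbbbcabc$ba  a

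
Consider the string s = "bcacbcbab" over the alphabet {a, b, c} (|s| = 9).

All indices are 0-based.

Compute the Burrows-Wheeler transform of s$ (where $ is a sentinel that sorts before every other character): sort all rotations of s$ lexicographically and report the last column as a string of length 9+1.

bbcac$cbba

rank  rotation    last
    0  $bcacbcbab  b
    1  ab$bcacbcb  b
    2  acbcbab$bc  c
    3  b$bcacbcba  a
    4  bab$bcacbc  c
    5  bcacbcbab$  $
    6  bcbab$bcac  c
    7  cacbcbab$b  b
    8  cbab$bcacb  b
    9  cbcbab$bca  a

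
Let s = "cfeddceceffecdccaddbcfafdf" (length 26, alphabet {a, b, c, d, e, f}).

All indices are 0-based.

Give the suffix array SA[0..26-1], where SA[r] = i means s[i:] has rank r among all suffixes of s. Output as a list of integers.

sorted suffixes:
  #0 SA[0]=16  'addbcfafdf'
  #1 SA[1]=22  'afdf'
  #2 SA[2]=19  'bcfafdf'
  #3 SA[3]=15  'caddbcfafdf'
  #4 SA[4]=14  'ccaddbcfafdf'
  #5 SA[5]=12  'cdccaddbcfafdf'
  #6 SA[6]=5  'ceceffecdccaddbcfafdf'
  #7 SA[7]=7  'ceffecdccaddbcfafdf'
  #8 SA[8]=20  'cfafdf'
  #9 SA[9]=0  'cfeddceceffecdccaddbcfafdf'
  #10 SA[10]=18  'dbcfafdf'
  #11 SA[11]=13  'dccaddbcfafdf'
  #12 SA[12]=4  'dceceffecdccaddbcfafdf'
  #13 SA[13]=17  'ddbcfafdf'
  #14 SA[14]=3  'ddceceffecdccaddbcfafdf'
  #15 SA[15]=24  'df'
  #16 SA[16]=11  'ecdccaddbcfafdf'
  #17 SA[17]=6  'eceffecdccaddbcfafdf'
  #18 SA[18]=2  'eddceceffecdccaddbcfafdf'
  #19 SA[19]=8  'effecdccaddbcfafdf'
  #20 SA[20]=25  'f'
  #21 SA[21]=21  'fafdf'
  #22 SA[22]=23  'fdf'
  #23 SA[23]=10  'fecdccaddbcfafdf'
  #24 SA[24]=1  'feddceceffecdccaddbcfafdf'
  #25 SA[25]=9  'ffecdccaddbcfafdf'

[16, 22, 19, 15, 14, 12, 5, 7, 20, 0, 18, 13, 4, 17, 3, 24, 11, 6, 2, 8, 25, 21, 23, 10, 1, 9]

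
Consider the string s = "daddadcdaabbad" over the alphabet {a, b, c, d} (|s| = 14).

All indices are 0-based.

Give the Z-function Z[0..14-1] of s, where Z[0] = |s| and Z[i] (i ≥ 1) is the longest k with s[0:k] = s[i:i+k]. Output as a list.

Z[0]=14
i=1: outside box; Z[1]=0
i=2: outside box; Z[2]=1 extend→box=[2,3)
i=3: outside box; Z[3]=3 extend→box=[3,6)
i=4: min(r-i=2, Z[1]=0)=0; Z[4]=0
i=5: min(r-i=1, Z[2]=1)=1; Z[5]=1
i=6: outside box; Z[6]=0
i=7: outside box; Z[7]=2 extend→box=[7,9)
i=8: min(r-i=1, Z[1]=0)=0; Z[8]=0
i=9: outside box; Z[9]=0
i=10: outside box; Z[10]=0
i=11: outside box; Z[11]=0
i=12: outside box; Z[12]=0
i=13: outside box; Z[13]=1 extend→box=[13,14)

[14, 0, 1, 3, 0, 1, 0, 2, 0, 0, 0, 0, 0, 1]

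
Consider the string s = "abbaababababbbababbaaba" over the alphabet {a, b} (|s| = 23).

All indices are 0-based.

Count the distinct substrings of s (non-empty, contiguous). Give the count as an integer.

201

sorted suffixes:
  #0 SA[0]=22  'a'
  #1 SA[1]=19  'aaba'
  #2 SA[2]=3  'aababababbbababbaaba'
  #3 SA[3]=20  'aba'
  #4 SA[4]=4  'ababababbbababbaaba'
  #5 SA[5]=6  'abababbbababbaaba'
  #6 SA[6]=14  'ababbaaba'
  #7 SA[7]=8  'ababbbababbaaba'
  #8 SA[8]=16  'abbaaba'
  #9 SA[9]=0  'abbaababababbbababbaaba'
  #10 SA[10]=10  'abbbababbaaba'
  #11 SA[11]=21  'ba'
  #12 SA[12]=18  'baaba'
  #13 SA[13]=2  'baababababbbababbaaba'
  #14 SA[14]=5  'babababbbababbaaba'
  #15 SA[15]=13  'bababbaaba'
  #16 SA[16]=7  'bababbbababbaaba'
  #17 SA[17]=15  'babbaaba'
  #18 SA[18]=9  'babbbababbaaba'
  #19 SA[19]=17  'bbaaba'
  #20 SA[20]=1  'bbaababababbbababbaaba'
  #21 SA[21]=12  'bbababbaaba'
  #22 SA[22]=11  'bbbababbaaba'

SA = [22, 19, 3, 20, 4, 6, 14, 8, 16, 0, 10, 21, 18, 2, 5, 13, 7, 15, 9, 17, 1, 12, 11]
[i] adj suffixes → lcp
  [1] 22/19 → 1 ('a')
  [2] 19/3 → 4 ('aaba')
  [3] 3/20 → 1 ('a')
  [4] 20/4 → 3 ('aba')
  [5] 4/6 → 6 ('ababab')
  [6] 6/14 → 4 ('abab')
  [7] 14/8 → 5 ('ababb')
  [8] 8/16 → 2 ('ab')
  [9] 16/0 → 7 ('abbaaba')
  [10] 0/10 → 3 ('abb')
  [11] 10/21 → 0 ('')
  [12] 21/18 → 2 ('ba')
  [13] 18/2 → 5 ('baaba')
  [14] 2/5 → 2 ('ba')
  [15] 5/13 → 5 ('babab')
  [16] 13/7 → 6 ('bababb')
  [17] 7/15 → 3 ('bab')
  [18] 15/9 → 4 ('babb')
  [19] 9/17 → 1 ('b')
  [20] 17/1 → 6 ('bbaaba')
  [21] 1/12 → 3 ('bba')
  [22] 12/11 → 2 ('bb')

n(n+1)/2 = 23·24/2 = 276
Σ LCP = 0 + 1 + 4 + 1 + 3 + 6 + 4 + 5 + 2 + 7 + 3 + 0 + 2 + 5 + 2 + 5 + 6 + 3 + 4 + 1 + 6 + 3 + 2 = 75
distinct = 276 − 75 = 201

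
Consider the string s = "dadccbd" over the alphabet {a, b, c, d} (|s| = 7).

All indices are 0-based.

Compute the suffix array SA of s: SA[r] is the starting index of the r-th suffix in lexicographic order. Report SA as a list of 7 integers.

[1, 5, 4, 3, 6, 0, 2]

rank | idx | suffix
   0 |   1 | adccbd
   1 |   5 | bd
   2 |   4 | cbd
   3 |   3 | ccbd
   4 |   6 | d
   5 |   0 | dadccbd
   6 |   2 | dccbd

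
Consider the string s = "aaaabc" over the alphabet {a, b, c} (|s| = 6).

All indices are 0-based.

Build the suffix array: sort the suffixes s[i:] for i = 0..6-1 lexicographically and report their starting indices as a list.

[0, 1, 2, 3, 4, 5]

sorted suffixes:
  #0 SA[0]=0  'aaaabc'
  #1 SA[1]=1  'aaabc'
  #2 SA[2]=2  'aabc'
  #3 SA[3]=3  'abc'
  #4 SA[4]=4  'bc'
  #5 SA[5]=5  'c'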